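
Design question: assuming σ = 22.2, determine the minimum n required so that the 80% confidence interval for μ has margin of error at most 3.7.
n ≥ 60

For margin E ≤ 3.7:
n ≥ (z* · σ / E)²
n ≥ (1.282 · 22.2 / 3.7)²
n ≥ 59.17

Minimum n = 60 (rounding up)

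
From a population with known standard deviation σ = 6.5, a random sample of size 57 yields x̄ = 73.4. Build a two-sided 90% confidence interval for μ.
(71.98, 74.82)

z-interval (σ known):
z* = 1.645 for 90% confidence

Margin of error = z* · σ/√n = 1.645 · 6.5/√57 = 1.42

CI: (73.4 - 1.42, 73.4 + 1.42) = (71.98, 74.82)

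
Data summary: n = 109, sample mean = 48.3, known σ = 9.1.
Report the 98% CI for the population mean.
(46.27, 50.33)

z-interval (σ known):
z* = 2.326 for 98% confidence

Margin of error = z* · σ/√n = 2.326 · 9.1/√109 = 2.03

CI: (48.3 - 2.03, 48.3 + 2.03) = (46.27, 50.33)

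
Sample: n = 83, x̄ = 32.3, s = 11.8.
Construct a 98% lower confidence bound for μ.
μ ≥ 29.60

Lower bound (one-sided):
t* = 2.087 (one-sided for 98%)
Lower bound = x̄ - t* · s/√n = 32.3 - 2.087 · 11.8/√83 = 29.60

We are 98% confident that μ ≥ 29.60.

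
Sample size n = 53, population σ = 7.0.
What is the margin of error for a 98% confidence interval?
Margin of error = 2.24

Margin of error = z* · σ/√n
= 2.326 · 7.0/√53
= 2.326 · 7.0/7.2801
= 2.24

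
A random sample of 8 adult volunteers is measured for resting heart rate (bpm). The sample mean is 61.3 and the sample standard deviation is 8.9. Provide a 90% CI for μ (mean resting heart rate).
(55.34, 67.26)

t-interval (σ unknown):
df = n - 1 = 7
t* = 1.895 for 90% confidence

Margin of error = t* · s/√n = 1.895 · 8.9/√8 = 5.96

CI: (55.34, 67.26)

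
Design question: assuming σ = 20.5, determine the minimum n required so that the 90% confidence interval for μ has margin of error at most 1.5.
n ≥ 506

For margin E ≤ 1.5:
n ≥ (z* · σ / E)²
n ≥ (1.645 · 20.5 / 1.5)²
n ≥ 505.43

Minimum n = 506 (rounding up)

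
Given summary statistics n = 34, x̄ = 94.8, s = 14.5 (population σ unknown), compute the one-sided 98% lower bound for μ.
μ ≥ 89.48

Lower bound (one-sided):
t* = 2.138 (one-sided for 98%)
Lower bound = x̄ - t* · s/√n = 94.8 - 2.138 · 14.5/√34 = 89.48

We are 98% confident that μ ≥ 89.48.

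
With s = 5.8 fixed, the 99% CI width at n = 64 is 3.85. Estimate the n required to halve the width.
n ≈ 256

CI width ∝ 1/√n
To reduce width by factor 2, need √n to grow by 2 → need 2² = 4 times as many samples.

Current: n = 64, width = 3.85
New: n = 256, width ≈ 1.88

Width reduced by factor of 3.85/1.88 = 2.05.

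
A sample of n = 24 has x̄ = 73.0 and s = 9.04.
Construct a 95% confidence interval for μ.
(69.18, 76.82)

t-interval (σ unknown):
df = n - 1 = 23
t* = 2.069 for 95% confidence

Margin of error = t* · s/√n = 2.069 · 9.04/√24 = 3.82

CI: (69.18, 76.82)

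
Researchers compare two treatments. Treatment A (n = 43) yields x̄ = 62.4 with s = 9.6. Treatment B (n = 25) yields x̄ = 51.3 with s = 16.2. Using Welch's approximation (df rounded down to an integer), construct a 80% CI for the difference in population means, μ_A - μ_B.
(6.45, 15.75)

Difference: x̄₁ - x̄₂ = 11.10
SE = √(s₁²/n₁ + s₂²/n₂) = √(9.6²/43 + 16.2²/25) = 3.5554
df = 33.99 → 33 (Welch–Satterthwaite, rounded down)
t* = 1.308

CI: 11.10 ± 1.308 · 3.5554 = 11.10 ± 4.65 = (6.45, 15.75)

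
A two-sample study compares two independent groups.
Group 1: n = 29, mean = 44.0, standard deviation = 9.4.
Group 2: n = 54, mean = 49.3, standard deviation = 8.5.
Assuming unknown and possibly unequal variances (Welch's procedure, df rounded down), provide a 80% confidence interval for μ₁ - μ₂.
(-8.02, -2.58)

Difference: x̄₁ - x̄₂ = -5.30
SE = √(s₁²/n₁ + s₂²/n₂) = √(9.4²/29 + 8.5²/54) = 2.0940
df = 52.63 → 52 (Welch–Satterthwaite, rounded down)
t* = 1.298

CI: -5.30 ± 1.298 · 2.0940 = -5.30 ± 2.72 = (-8.02, -2.58)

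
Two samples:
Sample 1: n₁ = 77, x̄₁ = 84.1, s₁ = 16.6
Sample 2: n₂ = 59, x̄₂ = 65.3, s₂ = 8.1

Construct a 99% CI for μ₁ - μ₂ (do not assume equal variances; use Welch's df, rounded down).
(13.13, 24.47)

Difference: x̄₁ - x̄₂ = 18.80
SE = √(s₁²/n₁ + s₂²/n₂) = √(16.6²/77 + 8.1²/59) = 2.1658
df = 115.91 → 115 (Welch–Satterthwaite, rounded down)
t* = 2.619

CI: 18.80 ± 2.619 · 2.1658 = 18.80 ± 5.67 = (13.13, 24.47)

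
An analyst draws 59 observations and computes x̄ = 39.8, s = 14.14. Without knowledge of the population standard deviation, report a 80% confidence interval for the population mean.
(37.41, 42.19)

t-interval (σ unknown):
df = n - 1 = 58
t* = 1.296 for 80% confidence

Margin of error = t* · s/√n = 1.296 · 14.14/√59 = 2.39

CI: (37.41, 42.19)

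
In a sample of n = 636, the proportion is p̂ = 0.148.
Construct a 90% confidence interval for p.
(0.125, 0.171)

Proportion CI:
SE = √(p̂(1-p̂)/n) = √(0.148 · 0.852 / 636) = 0.01408

z* = 1.645
Margin = z* · SE = 1.645 · 0.01408 = 0.0232

CI: 0.148 ± 0.0232 = (0.125, 0.171)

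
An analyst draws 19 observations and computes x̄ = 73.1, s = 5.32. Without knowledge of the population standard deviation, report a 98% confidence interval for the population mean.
(69.99, 76.21)

t-interval (σ unknown):
df = n - 1 = 18
t* = 2.552 for 98% confidence

Margin of error = t* · s/√n = 2.552 · 5.32/√19 = 3.11

CI: (69.99, 76.21)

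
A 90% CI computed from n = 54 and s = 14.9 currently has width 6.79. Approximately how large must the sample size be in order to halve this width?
n ≈ 216

CI width ∝ 1/√n
To reduce width by factor 2, need √n to grow by 2 → need 2² = 4 times as many samples.

Current: n = 54, width = 6.79
New: n = 216, width ≈ 3.35

Width reduced by factor of 6.79/3.35 = 2.03.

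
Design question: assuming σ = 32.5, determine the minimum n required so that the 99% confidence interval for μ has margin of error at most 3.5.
n ≥ 573

For margin E ≤ 3.5:
n ≥ (z* · σ / E)²
n ≥ (2.576 · 32.5 / 3.5)²
n ≥ 572.17

Minimum n = 573 (rounding up)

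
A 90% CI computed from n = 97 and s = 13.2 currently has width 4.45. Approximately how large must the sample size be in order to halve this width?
n ≈ 388

CI width ∝ 1/√n
To reduce width by factor 2, need √n to grow by 2 → need 2² = 4 times as many samples.

Current: n = 97, width = 4.45
New: n = 388, width ≈ 2.21

Width reduced by factor of 4.45/2.21 = 2.01.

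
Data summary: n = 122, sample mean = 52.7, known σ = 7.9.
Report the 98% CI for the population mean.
(51.04, 54.36)

z-interval (σ known):
z* = 2.326 for 98% confidence

Margin of error = z* · σ/√n = 2.326 · 7.9/√122 = 1.66

CI: (52.7 - 1.66, 52.7 + 1.66) = (51.04, 54.36)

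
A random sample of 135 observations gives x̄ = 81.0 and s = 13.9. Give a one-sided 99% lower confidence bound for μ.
μ ≥ 78.18

Lower bound (one-sided):
t* = 2.354 (one-sided for 99%)
Lower bound = x̄ - t* · s/√n = 81.0 - 2.354 · 13.9/√135 = 78.18

We are 99% confident that μ ≥ 78.18.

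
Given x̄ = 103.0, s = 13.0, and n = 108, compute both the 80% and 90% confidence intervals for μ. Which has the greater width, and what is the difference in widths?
90% CI is wider by 0.92

df = 107
80% CI: t* = 1.290, (101.39, 104.61), width = 2 · t* · s/√n = 3.23
90% CI: t* = 1.659, (100.92, 105.08), width = 2 · t* · s/√n = 4.15

The 90% CI is wider by 4.15 - 3.23 = 0.92.
Higher confidence requires a wider interval.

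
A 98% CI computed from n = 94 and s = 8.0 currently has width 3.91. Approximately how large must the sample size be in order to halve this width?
n ≈ 376

CI width ∝ 1/√n
To reduce width by factor 2, need √n to grow by 2 → need 2² = 4 times as many samples.

Current: n = 94, width = 3.91
New: n = 376, width ≈ 1.93

Width reduced by factor of 3.91/1.93 = 2.03.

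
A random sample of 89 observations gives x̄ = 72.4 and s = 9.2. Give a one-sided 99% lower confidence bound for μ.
μ ≥ 70.09

Lower bound (one-sided):
t* = 2.369 (one-sided for 99%)
Lower bound = x̄ - t* · s/√n = 72.4 - 2.369 · 9.2/√89 = 70.09

We are 99% confident that μ ≥ 70.09.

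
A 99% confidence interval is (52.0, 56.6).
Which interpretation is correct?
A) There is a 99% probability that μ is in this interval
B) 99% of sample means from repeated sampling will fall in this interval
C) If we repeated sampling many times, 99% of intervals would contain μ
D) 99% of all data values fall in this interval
C

A) Wrong — μ is fixed; the randomness lives in the interval, not in μ.
B) Wrong — coverage applies to intervals containing μ, not to future x̄ values.
C) Correct — this is the frequentist long-run coverage interpretation.
D) Wrong — a CI is about the parameter μ, not individual data values.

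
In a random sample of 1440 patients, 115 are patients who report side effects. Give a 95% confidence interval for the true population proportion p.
(0.066, 0.094)

Proportion CI:
p̂ = 115/1440 = 0.07986
SE = √(p̂(1-p̂)/n) = √(0.07986 · 0.92014 / 1440) = 0.00714

z* = 1.960
Margin = z* · SE = 1.960 · 0.00714 = 0.0140

CI: 0.07986 ± 0.0140 = (0.066, 0.094)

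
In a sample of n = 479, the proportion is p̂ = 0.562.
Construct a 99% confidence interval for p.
(0.504, 0.620)

Proportion CI:
SE = √(p̂(1-p̂)/n) = √(0.562 · 0.438 / 479) = 0.02267

z* = 2.576
Margin = z* · SE = 2.576 · 0.02267 = 0.0584

CI: 0.562 ± 0.0584 = (0.504, 0.620)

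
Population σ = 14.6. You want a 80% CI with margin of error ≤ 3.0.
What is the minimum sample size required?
n ≥ 39

For margin E ≤ 3.0:
n ≥ (z* · σ / E)²
n ≥ (1.282 · 14.6 / 3.0)²
n ≥ 38.93

Minimum n = 39 (rounding up)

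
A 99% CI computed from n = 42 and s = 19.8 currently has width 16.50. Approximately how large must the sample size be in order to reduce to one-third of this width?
n ≈ 378

CI width ∝ 1/√n
To reduce width by factor 3, need √n to grow by 3 → need 3² = 9 times as many samples.

Current: n = 42, width = 16.50
New: n = 378, width ≈ 5.27

Width reduced by factor of 16.50/5.27 = 3.13.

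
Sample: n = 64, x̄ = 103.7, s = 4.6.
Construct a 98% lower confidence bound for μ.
μ ≥ 102.49

Lower bound (one-sided):
t* = 2.097 (one-sided for 98%)
Lower bound = x̄ - t* · s/√n = 103.7 - 2.097 · 4.6/√64 = 102.49

We are 98% confident that μ ≥ 102.49.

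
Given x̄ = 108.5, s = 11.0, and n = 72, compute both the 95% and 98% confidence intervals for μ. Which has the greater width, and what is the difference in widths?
98% CI is wider by 1.00

df = 71
95% CI: t* = 1.994, (105.92, 111.08), width = 2 · t* · s/√n = 5.17
98% CI: t* = 2.380, (105.41, 111.59), width = 2 · t* · s/√n = 6.17

The 98% CI is wider by 6.17 - 5.17 = 1.00.
Higher confidence requires a wider interval.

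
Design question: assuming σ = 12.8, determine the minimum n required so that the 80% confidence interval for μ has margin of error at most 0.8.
n ≥ 421

For margin E ≤ 0.8:
n ≥ (z* · σ / E)²
n ≥ (1.282 · 12.8 / 0.8)²
n ≥ 420.74

Minimum n = 421 (rounding up)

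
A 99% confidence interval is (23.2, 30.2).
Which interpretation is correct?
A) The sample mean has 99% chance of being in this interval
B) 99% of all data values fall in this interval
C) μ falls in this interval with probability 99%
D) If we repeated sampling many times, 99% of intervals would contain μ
D

A) Wrong — x̄ is observed and sits in the interval by construction.
B) Wrong — a CI is about the parameter μ, not individual data values.
C) Wrong — μ is fixed; the randomness lives in the interval, not in μ.
D) Correct — this is the frequentist long-run coverage interpretation.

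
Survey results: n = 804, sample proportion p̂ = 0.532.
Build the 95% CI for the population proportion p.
(0.498, 0.566)

Proportion CI:
SE = √(p̂(1-p̂)/n) = √(0.532 · 0.468 / 804) = 0.01760

z* = 1.960
Margin = z* · SE = 1.960 · 0.01760 = 0.0345

CI: 0.532 ± 0.0345 = (0.498, 0.566)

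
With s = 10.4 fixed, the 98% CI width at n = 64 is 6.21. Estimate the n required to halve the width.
n ≈ 256

CI width ∝ 1/√n
To reduce width by factor 2, need √n to grow by 2 → need 2² = 4 times as many samples.

Current: n = 64, width = 6.21
New: n = 256, width ≈ 3.04

Width reduced by factor of 6.21/3.04 = 2.04.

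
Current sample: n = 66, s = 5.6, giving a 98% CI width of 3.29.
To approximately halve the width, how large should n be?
n ≈ 264

CI width ∝ 1/√n
To reduce width by factor 2, need √n to grow by 2 → need 2² = 4 times as many samples.

Current: n = 66, width = 3.29
New: n = 264, width ≈ 1.61

Width reduced by factor of 3.29/1.61 = 2.04.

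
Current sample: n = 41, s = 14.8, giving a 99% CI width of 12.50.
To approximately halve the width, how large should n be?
n ≈ 164

CI width ∝ 1/√n
To reduce width by factor 2, need √n to grow by 2 → need 2² = 4 times as many samples.

Current: n = 41, width = 12.50
New: n = 164, width ≈ 6.02

Width reduced by factor of 12.50/6.02 = 2.08.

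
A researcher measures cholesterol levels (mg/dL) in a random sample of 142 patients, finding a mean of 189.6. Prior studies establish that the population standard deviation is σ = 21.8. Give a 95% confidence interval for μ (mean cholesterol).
(186.01, 193.19)

z-interval (σ known):
z* = 1.960 for 95% confidence

Margin of error = z* · σ/√n = 1.960 · 21.8/√142 = 3.59

CI: (189.6 - 3.59, 189.6 + 3.59) = (186.01, 193.19)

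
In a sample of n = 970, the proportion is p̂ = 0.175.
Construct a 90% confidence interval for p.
(0.155, 0.195)

Proportion CI:
SE = √(p̂(1-p̂)/n) = √(0.175 · 0.825 / 970) = 0.01220

z* = 1.645
Margin = z* · SE = 1.645 · 0.01220 = 0.0201

CI: 0.175 ± 0.0201 = (0.155, 0.195)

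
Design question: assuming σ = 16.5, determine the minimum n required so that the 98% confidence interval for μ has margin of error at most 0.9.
n ≥ 1819

For margin E ≤ 0.9:
n ≥ (z* · σ / E)²
n ≥ (2.326 · 16.5 / 0.9)²
n ≥ 1818.45

Minimum n = 1819 (rounding up)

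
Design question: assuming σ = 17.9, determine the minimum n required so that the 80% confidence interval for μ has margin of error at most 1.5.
n ≥ 235

For margin E ≤ 1.5:
n ≥ (z* · σ / E)²
n ≥ (1.282 · 17.9 / 1.5)²
n ≥ 234.05

Minimum n = 235 (rounding up)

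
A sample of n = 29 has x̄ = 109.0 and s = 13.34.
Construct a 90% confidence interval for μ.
(104.79, 113.21)

t-interval (σ unknown):
df = n - 1 = 28
t* = 1.701 for 90% confidence

Margin of error = t* · s/√n = 1.701 · 13.34/√29 = 4.21

CI: (104.79, 113.21)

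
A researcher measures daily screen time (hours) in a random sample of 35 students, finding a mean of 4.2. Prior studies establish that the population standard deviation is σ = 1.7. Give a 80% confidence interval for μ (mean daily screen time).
(3.83, 4.57)

z-interval (σ known):
z* = 1.282 for 80% confidence

Margin of error = z* · σ/√n = 1.282 · 1.7/√35 = 0.37

CI: (4.2 - 0.37, 4.2 + 0.37) = (3.83, 4.57)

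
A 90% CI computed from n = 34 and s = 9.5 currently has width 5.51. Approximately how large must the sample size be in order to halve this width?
n ≈ 136

CI width ∝ 1/√n
To reduce width by factor 2, need √n to grow by 2 → need 2² = 4 times as many samples.

Current: n = 34, width = 5.51
New: n = 136, width ≈ 2.70

Width reduced by factor of 5.51/2.70 = 2.04.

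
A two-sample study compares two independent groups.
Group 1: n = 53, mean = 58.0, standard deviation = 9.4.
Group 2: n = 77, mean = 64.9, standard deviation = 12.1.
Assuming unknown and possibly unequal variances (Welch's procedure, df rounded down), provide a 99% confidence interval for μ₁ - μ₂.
(-11.84, -1.96)

Difference: x̄₁ - x̄₂ = -6.90
SE = √(s₁²/n₁ + s₂²/n₂) = √(9.4²/53 + 12.1²/77) = 1.8891
df = 126.06 → 126 (Welch–Satterthwaite, rounded down)
t* = 2.615

CI: -6.90 ± 2.615 · 1.8891 = -6.90 ± 4.94 = (-11.84, -1.96)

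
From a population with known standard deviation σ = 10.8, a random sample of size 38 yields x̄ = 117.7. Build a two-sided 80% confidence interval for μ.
(115.45, 119.95)

z-interval (σ known):
z* = 1.282 for 80% confidence

Margin of error = z* · σ/√n = 1.282 · 10.8/√38 = 2.25

CI: (117.7 - 2.25, 117.7 + 2.25) = (115.45, 119.95)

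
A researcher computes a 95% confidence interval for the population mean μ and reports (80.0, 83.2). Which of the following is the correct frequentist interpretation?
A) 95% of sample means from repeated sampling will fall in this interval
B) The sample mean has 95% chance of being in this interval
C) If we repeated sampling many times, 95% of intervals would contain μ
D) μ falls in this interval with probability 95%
C

A) Wrong — coverage applies to intervals containing μ, not to future x̄ values.
B) Wrong — x̄ is observed and sits in the interval by construction.
C) Correct — this is the frequentist long-run coverage interpretation.
D) Wrong — μ is fixed; the randomness lives in the interval, not in μ.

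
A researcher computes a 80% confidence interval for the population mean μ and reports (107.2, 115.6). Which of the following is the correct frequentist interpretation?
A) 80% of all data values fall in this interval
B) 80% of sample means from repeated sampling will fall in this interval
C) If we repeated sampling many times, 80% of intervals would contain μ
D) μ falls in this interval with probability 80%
C

A) Wrong — a CI is about the parameter μ, not individual data values.
B) Wrong — coverage applies to intervals containing μ, not to future x̄ values.
C) Correct — this is the frequentist long-run coverage interpretation.
D) Wrong — μ is fixed; the randomness lives in the interval, not in μ.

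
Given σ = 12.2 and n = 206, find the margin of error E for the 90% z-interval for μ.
Margin of error = 1.40

Margin of error = z* · σ/√n
= 1.645 · 12.2/√206
= 1.645 · 12.2/14.3527
= 1.40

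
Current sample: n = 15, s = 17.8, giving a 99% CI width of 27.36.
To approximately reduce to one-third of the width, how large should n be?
n ≈ 135

CI width ∝ 1/√n
To reduce width by factor 3, need √n to grow by 3 → need 3² = 9 times as many samples.

Current: n = 15, width = 27.36
New: n = 135, width ≈ 8.01

Width reduced by factor of 27.36/8.01 = 3.42.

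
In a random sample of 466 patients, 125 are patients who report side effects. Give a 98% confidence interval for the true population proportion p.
(0.221, 0.316)

Proportion CI:
p̂ = 125/466 = 0.26824
SE = √(p̂(1-p̂)/n) = √(0.26824 · 0.73176 / 466) = 0.02052

z* = 2.326
Margin = z* · SE = 2.326 · 0.02052 = 0.0477

CI: 0.26824 ± 0.0477 = (0.221, 0.316)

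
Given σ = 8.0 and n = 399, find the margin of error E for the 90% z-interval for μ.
Margin of error = 0.66

Margin of error = z* · σ/√n
= 1.645 · 8.0/√399
= 1.645 · 8.0/19.9750
= 0.66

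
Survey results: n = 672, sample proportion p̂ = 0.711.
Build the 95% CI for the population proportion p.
(0.677, 0.745)

Proportion CI:
SE = √(p̂(1-p̂)/n) = √(0.711 · 0.289 / 672) = 0.01749

z* = 1.960
Margin = z* · SE = 1.960 · 0.01749 = 0.0343

CI: 0.711 ± 0.0343 = (0.677, 0.745)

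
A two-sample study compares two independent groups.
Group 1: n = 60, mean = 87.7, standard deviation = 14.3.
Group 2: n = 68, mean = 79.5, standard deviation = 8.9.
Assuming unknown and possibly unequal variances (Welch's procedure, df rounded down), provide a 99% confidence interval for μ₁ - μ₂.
(2.58, 13.82)

Difference: x̄₁ - x̄₂ = 8.20
SE = √(s₁²/n₁ + s₂²/n₂) = √(14.3²/60 + 8.9²/68) = 2.1385
df = 96.31 → 96 (Welch–Satterthwaite, rounded down)
t* = 2.628

CI: 8.20 ± 2.628 · 2.1385 = 8.20 ± 5.62 = (2.58, 13.82)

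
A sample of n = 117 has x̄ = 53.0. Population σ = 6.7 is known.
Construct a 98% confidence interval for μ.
(51.56, 54.44)

z-interval (σ known):
z* = 2.326 for 98% confidence

Margin of error = z* · σ/√n = 2.326 · 6.7/√117 = 1.44

CI: (53.0 - 1.44, 53.0 + 1.44) = (51.56, 54.44)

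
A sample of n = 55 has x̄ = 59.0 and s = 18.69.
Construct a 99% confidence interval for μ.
(52.27, 65.73)

t-interval (σ unknown):
df = n - 1 = 54
t* = 2.670 for 99% confidence

Margin of error = t* · s/√n = 2.670 · 18.69/√55 = 6.73

CI: (52.27, 65.73)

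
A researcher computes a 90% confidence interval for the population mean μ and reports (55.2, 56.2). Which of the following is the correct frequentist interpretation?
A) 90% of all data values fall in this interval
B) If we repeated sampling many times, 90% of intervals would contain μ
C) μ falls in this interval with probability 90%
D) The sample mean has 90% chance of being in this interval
B

A) Wrong — a CI is about the parameter μ, not individual data values.
B) Correct — this is the frequentist long-run coverage interpretation.
C) Wrong — μ is fixed; the randomness lives in the interval, not in μ.
D) Wrong — x̄ is observed and sits in the interval by construction.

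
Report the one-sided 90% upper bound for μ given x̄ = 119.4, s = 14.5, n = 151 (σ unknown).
μ ≤ 120.92

Upper bound (one-sided):
t* = 1.287 (one-sided for 90%)
Upper bound = x̄ + t* · s/√n = 119.4 + 1.287 · 14.5/√151 = 120.92

We are 90% confident that μ ≤ 120.92.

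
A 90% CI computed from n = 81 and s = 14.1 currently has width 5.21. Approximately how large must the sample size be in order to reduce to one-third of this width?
n ≈ 729

CI width ∝ 1/√n
To reduce width by factor 3, need √n to grow by 3 → need 3² = 9 times as many samples.

Current: n = 81, width = 5.21
New: n = 729, width ≈ 1.72

Width reduced by factor of 5.21/1.72 = 3.03.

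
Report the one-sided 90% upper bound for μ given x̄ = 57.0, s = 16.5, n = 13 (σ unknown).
μ ≤ 63.21

Upper bound (one-sided):
t* = 1.356 (one-sided for 90%)
Upper bound = x̄ + t* · s/√n = 57.0 + 1.356 · 16.5/√13 = 63.21

We are 90% confident that μ ≤ 63.21.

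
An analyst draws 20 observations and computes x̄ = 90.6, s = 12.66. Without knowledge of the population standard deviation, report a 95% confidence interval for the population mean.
(84.68, 96.52)

t-interval (σ unknown):
df = n - 1 = 19
t* = 2.093 for 95% confidence

Margin of error = t* · s/√n = 2.093 · 12.66/√20 = 5.92

CI: (84.68, 96.52)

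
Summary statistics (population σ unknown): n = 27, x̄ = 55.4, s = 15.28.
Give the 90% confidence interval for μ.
(50.38, 60.42)

t-interval (σ unknown):
df = n - 1 = 26
t* = 1.706 for 90% confidence

Margin of error = t* · s/√n = 1.706 · 15.28/√27 = 5.02

CI: (50.38, 60.42)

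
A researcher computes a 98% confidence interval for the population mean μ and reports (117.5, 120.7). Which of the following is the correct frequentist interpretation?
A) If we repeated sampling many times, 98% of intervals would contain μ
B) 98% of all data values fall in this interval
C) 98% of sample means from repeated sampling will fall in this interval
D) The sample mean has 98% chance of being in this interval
A

A) Correct — this is the frequentist long-run coverage interpretation.
B) Wrong — a CI is about the parameter μ, not individual data values.
C) Wrong — coverage applies to intervals containing μ, not to future x̄ values.
D) Wrong — x̄ is observed and sits in the interval by construction.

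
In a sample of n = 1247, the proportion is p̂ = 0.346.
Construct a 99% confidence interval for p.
(0.311, 0.381)

Proportion CI:
SE = √(p̂(1-p̂)/n) = √(0.346 · 0.654 / 1247) = 0.01347

z* = 2.576
Margin = z* · SE = 2.576 · 0.01347 = 0.0347

CI: 0.346 ± 0.0347 = (0.311, 0.381)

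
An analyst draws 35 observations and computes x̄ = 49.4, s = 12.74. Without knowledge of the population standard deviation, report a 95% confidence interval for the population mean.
(45.02, 53.78)

t-interval (σ unknown):
df = n - 1 = 34
t* = 2.032 for 95% confidence

Margin of error = t* · s/√n = 2.032 · 12.74/√35 = 4.38

CI: (45.02, 53.78)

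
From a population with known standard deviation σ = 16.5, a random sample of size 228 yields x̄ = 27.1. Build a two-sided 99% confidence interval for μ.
(24.29, 29.91)

z-interval (σ known):
z* = 2.576 for 99% confidence

Margin of error = z* · σ/√n = 2.576 · 16.5/√228 = 2.81

CI: (27.1 - 2.81, 27.1 + 2.81) = (24.29, 29.91)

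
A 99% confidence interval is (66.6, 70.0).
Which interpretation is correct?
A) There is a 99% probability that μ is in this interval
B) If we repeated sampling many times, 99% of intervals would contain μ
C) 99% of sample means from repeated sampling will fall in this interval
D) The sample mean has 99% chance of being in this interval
B

A) Wrong — μ is fixed; the randomness lives in the interval, not in μ.
B) Correct — this is the frequentist long-run coverage interpretation.
C) Wrong — coverage applies to intervals containing μ, not to future x̄ values.
D) Wrong — x̄ is observed and sits in the interval by construction.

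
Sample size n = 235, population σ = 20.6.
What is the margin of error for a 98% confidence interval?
Margin of error = 3.13

Margin of error = z* · σ/√n
= 2.326 · 20.6/√235
= 2.326 · 20.6/15.3297
= 3.13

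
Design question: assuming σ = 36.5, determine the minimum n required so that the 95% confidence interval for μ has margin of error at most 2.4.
n ≥ 889

For margin E ≤ 2.4:
n ≥ (z* · σ / E)²
n ≥ (1.960 · 36.5 / 2.4)²
n ≥ 888.54

Minimum n = 889 (rounding up)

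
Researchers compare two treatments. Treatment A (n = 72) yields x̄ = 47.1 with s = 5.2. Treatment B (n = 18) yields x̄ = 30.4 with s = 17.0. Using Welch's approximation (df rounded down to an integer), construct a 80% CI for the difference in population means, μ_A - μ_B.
(11.30, 22.10)

Difference: x̄₁ - x̄₂ = 16.70
SE = √(s₁²/n₁ + s₂²/n₂) = √(5.2²/72 + 17.0²/18) = 4.0535
df = 17.80 → 17 (Welch–Satterthwaite, rounded down)
t* = 1.333

CI: 16.70 ± 1.333 · 4.0535 = 16.70 ± 5.40 = (11.30, 22.10)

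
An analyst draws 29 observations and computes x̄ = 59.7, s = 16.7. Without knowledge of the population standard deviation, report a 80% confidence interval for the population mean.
(55.63, 63.77)

t-interval (σ unknown):
df = n - 1 = 28
t* = 1.313 for 80% confidence

Margin of error = t* · s/√n = 1.313 · 16.7/√29 = 4.07

CI: (55.63, 63.77)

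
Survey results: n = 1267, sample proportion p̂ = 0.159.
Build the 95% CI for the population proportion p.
(0.139, 0.179)

Proportion CI:
SE = √(p̂(1-p̂)/n) = √(0.159 · 0.841 / 1267) = 0.01027

z* = 1.960
Margin = z* · SE = 1.960 · 0.01027 = 0.0201

CI: 0.159 ± 0.0201 = (0.139, 0.179)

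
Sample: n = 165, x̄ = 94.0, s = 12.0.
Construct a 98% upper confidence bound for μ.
μ ≤ 95.93

Upper bound (one-sided):
t* = 2.070 (one-sided for 98%)
Upper bound = x̄ + t* · s/√n = 94.0 + 2.070 · 12.0/√165 = 95.93

We are 98% confident that μ ≤ 95.93.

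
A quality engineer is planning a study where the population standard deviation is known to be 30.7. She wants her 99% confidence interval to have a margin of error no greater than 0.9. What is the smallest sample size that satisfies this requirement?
n ≥ 7722

For margin E ≤ 0.9:
n ≥ (z* · σ / E)²
n ≥ (2.576 · 30.7 / 0.9)²
n ≥ 7721.18

Minimum n = 7722 (rounding up)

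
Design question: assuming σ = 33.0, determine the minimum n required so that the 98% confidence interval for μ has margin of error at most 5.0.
n ≥ 236

For margin E ≤ 5.0:
n ≥ (z* · σ / E)²
n ≥ (2.326 · 33.0 / 5.0)²
n ≥ 235.67

Minimum n = 236 (rounding up)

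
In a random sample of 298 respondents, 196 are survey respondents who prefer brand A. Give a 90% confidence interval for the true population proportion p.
(0.613, 0.703)

Proportion CI:
p̂ = 196/298 = 0.65772
SE = √(p̂(1-p̂)/n) = √(0.65772 · 0.34228 / 298) = 0.02749

z* = 1.645
Margin = z* · SE = 1.645 · 0.02749 = 0.0452

CI: 0.65772 ± 0.0452 = (0.613, 0.703)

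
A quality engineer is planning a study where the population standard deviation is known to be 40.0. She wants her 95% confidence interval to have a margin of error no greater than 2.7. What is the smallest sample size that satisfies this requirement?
n ≥ 844

For margin E ≤ 2.7:
n ≥ (z* · σ / E)²
n ≥ (1.960 · 40.0 / 2.7)²
n ≥ 843.15

Minimum n = 844 (rounding up)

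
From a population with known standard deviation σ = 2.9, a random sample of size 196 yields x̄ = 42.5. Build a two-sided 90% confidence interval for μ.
(42.16, 42.84)

z-interval (σ known):
z* = 1.645 for 90% confidence

Margin of error = z* · σ/√n = 1.645 · 2.9/√196 = 0.34

CI: (42.5 - 0.34, 42.5 + 0.34) = (42.16, 42.84)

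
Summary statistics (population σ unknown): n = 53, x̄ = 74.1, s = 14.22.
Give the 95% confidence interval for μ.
(70.18, 78.02)

t-interval (σ unknown):
df = n - 1 = 52
t* = 2.007 for 95% confidence

Margin of error = t* · s/√n = 2.007 · 14.22/√53 = 3.92

CI: (70.18, 78.02)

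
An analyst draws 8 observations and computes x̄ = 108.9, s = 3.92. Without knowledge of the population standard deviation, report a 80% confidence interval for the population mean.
(106.94, 110.86)

t-interval (σ unknown):
df = n - 1 = 7
t* = 1.415 for 80% confidence

Margin of error = t* · s/√n = 1.415 · 3.92/√8 = 1.96

CI: (106.94, 110.86)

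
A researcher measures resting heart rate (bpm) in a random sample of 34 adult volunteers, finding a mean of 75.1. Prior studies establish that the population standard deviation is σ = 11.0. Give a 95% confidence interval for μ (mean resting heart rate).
(71.40, 78.80)

z-interval (σ known):
z* = 1.960 for 95% confidence

Margin of error = z* · σ/√n = 1.960 · 11.0/√34 = 3.70

CI: (75.1 - 3.70, 75.1 + 3.70) = (71.40, 78.80)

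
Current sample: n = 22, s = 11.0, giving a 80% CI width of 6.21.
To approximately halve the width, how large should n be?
n ≈ 88

CI width ∝ 1/√n
To reduce width by factor 2, need √n to grow by 2 → need 2² = 4 times as many samples.

Current: n = 22, width = 6.21
New: n = 88, width ≈ 3.03

Width reduced by factor of 6.21/3.03 = 2.05.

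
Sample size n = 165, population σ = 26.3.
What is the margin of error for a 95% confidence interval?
Margin of error = 4.01

Margin of error = z* · σ/√n
= 1.960 · 26.3/√165
= 1.960 · 26.3/12.8452
= 4.01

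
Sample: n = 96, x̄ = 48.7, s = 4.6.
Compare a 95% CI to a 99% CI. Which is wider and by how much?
99% CI is wider by 0.61

df = 95
95% CI: t* = 1.985, (47.77, 49.63), width = 2 · t* · s/√n = 1.86
99% CI: t* = 2.629, (47.47, 49.93), width = 2 · t* · s/√n = 2.47

The 99% CI is wider by 2.47 - 1.86 = 0.61.
Higher confidence requires a wider interval.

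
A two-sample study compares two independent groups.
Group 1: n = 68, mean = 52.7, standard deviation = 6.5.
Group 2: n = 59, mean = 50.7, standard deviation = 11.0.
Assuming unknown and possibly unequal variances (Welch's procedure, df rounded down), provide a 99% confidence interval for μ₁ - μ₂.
(-2.30, 6.30)

Difference: x̄₁ - x̄₂ = 2.00
SE = √(s₁²/n₁ + s₂²/n₂) = √(6.5²/68 + 11.0²/59) = 1.6347
df = 91.22 → 91 (Welch–Satterthwaite, rounded down)
t* = 2.631

CI: 2.00 ± 2.631 · 1.6347 = 2.00 ± 4.30 = (-2.30, 6.30)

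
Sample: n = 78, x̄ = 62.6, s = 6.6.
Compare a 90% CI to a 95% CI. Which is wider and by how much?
95% CI is wider by 0.49

df = 77
90% CI: t* = 1.665, (61.36, 63.84), width = 2 · t* · s/√n = 2.49
95% CI: t* = 1.991, (61.11, 64.09), width = 2 · t* · s/√n = 2.98

The 95% CI is wider by 2.98 - 2.49 = 0.49.
Higher confidence requires a wider interval.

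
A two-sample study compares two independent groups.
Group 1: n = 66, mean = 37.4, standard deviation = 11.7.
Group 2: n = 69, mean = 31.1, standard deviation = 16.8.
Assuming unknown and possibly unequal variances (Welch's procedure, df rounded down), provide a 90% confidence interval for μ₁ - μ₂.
(2.18, 10.42)

Difference: x̄₁ - x̄₂ = 6.30
SE = √(s₁²/n₁ + s₂²/n₂) = √(11.7²/66 + 16.8²/69) = 2.4828
df = 121.71 → 121 (Welch–Satterthwaite, rounded down)
t* = 1.658

CI: 6.30 ± 1.658 · 2.4828 = 6.30 ± 4.12 = (2.18, 10.42)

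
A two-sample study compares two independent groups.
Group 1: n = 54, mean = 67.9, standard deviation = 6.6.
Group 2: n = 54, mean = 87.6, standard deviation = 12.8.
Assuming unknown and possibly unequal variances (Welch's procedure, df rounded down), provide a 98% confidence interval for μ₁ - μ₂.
(-24.35, -15.05)

Difference: x̄₁ - x̄₂ = -19.70
SE = √(s₁²/n₁ + s₂²/n₂) = √(6.6²/54 + 12.8²/54) = 1.9598
df = 79.32 → 79 (Welch–Satterthwaite, rounded down)
t* = 2.374

CI: -19.70 ± 2.374 · 1.9598 = -19.70 ± 4.65 = (-24.35, -15.05)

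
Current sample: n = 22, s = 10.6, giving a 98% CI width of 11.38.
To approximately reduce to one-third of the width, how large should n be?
n ≈ 198

CI width ∝ 1/√n
To reduce width by factor 3, need √n to grow by 3 → need 3² = 9 times as many samples.

Current: n = 22, width = 11.38
New: n = 198, width ≈ 3.53

Width reduced by factor of 11.38/3.53 = 3.22.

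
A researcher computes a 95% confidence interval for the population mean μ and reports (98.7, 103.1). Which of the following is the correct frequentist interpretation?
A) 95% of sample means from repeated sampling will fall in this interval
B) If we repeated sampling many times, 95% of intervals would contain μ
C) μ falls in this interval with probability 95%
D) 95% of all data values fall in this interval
B

A) Wrong — coverage applies to intervals containing μ, not to future x̄ values.
B) Correct — this is the frequentist long-run coverage interpretation.
C) Wrong — μ is fixed; the randomness lives in the interval, not in μ.
D) Wrong — a CI is about the parameter μ, not individual data values.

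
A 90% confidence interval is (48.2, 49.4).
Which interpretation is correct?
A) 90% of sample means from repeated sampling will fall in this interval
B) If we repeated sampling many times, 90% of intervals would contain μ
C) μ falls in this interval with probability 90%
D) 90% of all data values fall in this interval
B

A) Wrong — coverage applies to intervals containing μ, not to future x̄ values.
B) Correct — this is the frequentist long-run coverage interpretation.
C) Wrong — μ is fixed; the randomness lives in the interval, not in μ.
D) Wrong — a CI is about the parameter μ, not individual data values.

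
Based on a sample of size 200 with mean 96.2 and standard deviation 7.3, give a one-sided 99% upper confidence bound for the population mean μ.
μ ≤ 97.41

Upper bound (one-sided):
t* = 2.345 (one-sided for 99%)
Upper bound = x̄ + t* · s/√n = 96.2 + 2.345 · 7.3/√200 = 97.41

We are 99% confident that μ ≤ 97.41.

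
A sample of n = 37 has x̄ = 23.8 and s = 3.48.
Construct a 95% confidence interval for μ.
(22.64, 24.96)

t-interval (σ unknown):
df = n - 1 = 36
t* = 2.028 for 95% confidence

Margin of error = t* · s/√n = 2.028 · 3.48/√37 = 1.16

CI: (22.64, 24.96)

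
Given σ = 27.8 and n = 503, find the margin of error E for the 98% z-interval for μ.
Margin of error = 2.88

Margin of error = z* · σ/√n
= 2.326 · 27.8/√503
= 2.326 · 27.8/22.4277
= 2.88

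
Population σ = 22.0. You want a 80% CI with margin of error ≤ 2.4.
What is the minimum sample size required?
n ≥ 139

For margin E ≤ 2.4:
n ≥ (z* · σ / E)²
n ≥ (1.282 · 22.0 / 2.4)²
n ≥ 138.10

Minimum n = 139 (rounding up)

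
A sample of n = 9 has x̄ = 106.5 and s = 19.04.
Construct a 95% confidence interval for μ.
(91.86, 121.14)

t-interval (σ unknown):
df = n - 1 = 8
t* = 2.306 for 95% confidence

Margin of error = t* · s/√n = 2.306 · 19.04/√9 = 14.64

CI: (91.86, 121.14)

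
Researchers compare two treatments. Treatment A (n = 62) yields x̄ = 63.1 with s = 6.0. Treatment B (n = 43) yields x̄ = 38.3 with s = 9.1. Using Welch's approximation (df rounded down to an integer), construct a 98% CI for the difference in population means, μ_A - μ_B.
(21.03, 28.57)

Difference: x̄₁ - x̄₂ = 24.80
SE = √(s₁²/n₁ + s₂²/n₂) = √(6.0²/62 + 9.1²/43) = 1.5832
df = 66.95 → 66 (Welch–Satterthwaite, rounded down)
t* = 2.384

CI: 24.80 ± 2.384 · 1.5832 = 24.80 ± 3.77 = (21.03, 28.57)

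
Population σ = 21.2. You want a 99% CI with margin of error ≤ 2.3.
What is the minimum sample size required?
n ≥ 564

For margin E ≤ 2.3:
n ≥ (z* · σ / E)²
n ≥ (2.576 · 21.2 / 2.3)²
n ≥ 563.78

Minimum n = 564 (rounding up)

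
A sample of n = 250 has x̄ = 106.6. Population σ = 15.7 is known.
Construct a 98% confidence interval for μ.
(104.29, 108.91)

z-interval (σ known):
z* = 2.326 for 98% confidence

Margin of error = z* · σ/√n = 2.326 · 15.7/√250 = 2.31

CI: (106.6 - 2.31, 106.6 + 2.31) = (104.29, 108.91)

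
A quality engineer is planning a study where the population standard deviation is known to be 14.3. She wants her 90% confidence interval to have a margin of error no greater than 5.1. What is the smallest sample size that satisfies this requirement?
n ≥ 22

For margin E ≤ 5.1:
n ≥ (z* · σ / E)²
n ≥ (1.645 · 14.3 / 5.1)²
n ≥ 21.27

Minimum n = 22 (rounding up)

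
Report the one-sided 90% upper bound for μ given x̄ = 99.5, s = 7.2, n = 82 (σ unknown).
μ ≤ 100.53

Upper bound (one-sided):
t* = 1.292 (one-sided for 90%)
Upper bound = x̄ + t* · s/√n = 99.5 + 1.292 · 7.2/√82 = 100.53

We are 90% confident that μ ≤ 100.53.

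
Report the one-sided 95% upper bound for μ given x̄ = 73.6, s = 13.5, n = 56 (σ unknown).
μ ≤ 76.62

Upper bound (one-sided):
t* = 1.673 (one-sided for 95%)
Upper bound = x̄ + t* · s/√n = 73.6 + 1.673 · 13.5/√56 = 76.62

We are 95% confident that μ ≤ 76.62.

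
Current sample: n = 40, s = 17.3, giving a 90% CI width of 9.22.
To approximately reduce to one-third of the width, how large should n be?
n ≈ 360

CI width ∝ 1/√n
To reduce width by factor 3, need √n to grow by 3 → need 3² = 9 times as many samples.

Current: n = 40, width = 9.22
New: n = 360, width ≈ 3.01

Width reduced by factor of 9.22/3.01 = 3.06.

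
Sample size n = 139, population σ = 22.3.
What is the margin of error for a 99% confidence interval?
Margin of error = 4.87

Margin of error = z* · σ/√n
= 2.576 · 22.3/√139
= 2.576 · 22.3/11.7898
= 4.87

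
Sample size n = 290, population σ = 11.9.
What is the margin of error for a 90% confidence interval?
Margin of error = 1.15

Margin of error = z* · σ/√n
= 1.645 · 11.9/√290
= 1.645 · 11.9/17.0294
= 1.15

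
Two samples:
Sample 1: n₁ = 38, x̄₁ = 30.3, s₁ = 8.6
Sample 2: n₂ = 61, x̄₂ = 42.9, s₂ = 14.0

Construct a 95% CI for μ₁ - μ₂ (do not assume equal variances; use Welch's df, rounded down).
(-17.11, -8.09)

Difference: x̄₁ - x̄₂ = -12.60
SE = √(s₁²/n₁ + s₂²/n₂) = √(8.6²/38 + 14.0²/61) = 2.2714
df = 96.99 → 96 (Welch–Satterthwaite, rounded down)
t* = 1.985

CI: -12.60 ± 1.985 · 2.2714 = -12.60 ± 4.51 = (-17.11, -8.09)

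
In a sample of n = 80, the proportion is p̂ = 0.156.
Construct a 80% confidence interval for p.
(0.104, 0.208)

Proportion CI:
SE = √(p̂(1-p̂)/n) = √(0.156 · 0.844 / 80) = 0.04057

z* = 1.282
Margin = z* · SE = 1.282 · 0.04057 = 0.0520

CI: 0.156 ± 0.0520 = (0.104, 0.208)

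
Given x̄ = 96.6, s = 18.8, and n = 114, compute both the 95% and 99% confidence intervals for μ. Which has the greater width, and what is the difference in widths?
99% CI is wider by 2.25

df = 113
95% CI: t* = 1.981, (93.11, 100.09), width = 2 · t* · s/√n = 6.98
99% CI: t* = 2.620, (91.99, 101.21), width = 2 · t* · s/√n = 9.23

The 99% CI is wider by 9.23 - 6.98 = 2.25.
Higher confidence requires a wider interval.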